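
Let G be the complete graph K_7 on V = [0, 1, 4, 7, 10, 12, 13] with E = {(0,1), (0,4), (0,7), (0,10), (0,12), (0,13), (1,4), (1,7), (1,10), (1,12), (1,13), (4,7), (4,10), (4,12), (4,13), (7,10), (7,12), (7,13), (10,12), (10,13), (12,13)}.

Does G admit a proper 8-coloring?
A valid 8-coloring: color 1: [12]; color 2: [0]; color 3: [1]; color 4: [4]; color 5: [13]; color 6: [10]; color 7: [7].
(χ(G) = 7 ≤ 8.)

Yes, G is 8-colorable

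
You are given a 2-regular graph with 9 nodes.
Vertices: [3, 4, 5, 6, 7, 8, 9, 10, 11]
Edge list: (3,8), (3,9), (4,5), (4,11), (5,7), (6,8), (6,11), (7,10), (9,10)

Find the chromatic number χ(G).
Clique number ω(G) = 2 (lower bound: χ ≥ ω).
Odd cycle [10, 7, 5, 4, 11, 6, 8, 3, 9] needs 3 colors (χ ≥ 3).
The coloring below uses 3 colors, so χ(G) = 3.
A valid 3-coloring: color 1: [3, 5, 10, 11]; color 2: [4, 6, 7, 9]; color 3: [8].

χ(G) = 3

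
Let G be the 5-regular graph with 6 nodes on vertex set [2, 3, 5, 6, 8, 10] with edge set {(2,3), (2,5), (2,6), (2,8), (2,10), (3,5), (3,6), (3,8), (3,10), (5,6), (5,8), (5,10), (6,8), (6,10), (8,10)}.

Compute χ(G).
χ(G) = 6

Clique number ω(G) = 6 (lower bound: χ ≥ ω).
The clique on [2, 3, 5, 6, 8, 10] has size 6, forcing χ ≥ 6, and the coloring below uses 6 colors, so χ(G) = 6.
A valid 6-coloring: color 1: [3]; color 2: [5]; color 3: [10]; color 4: [8]; color 5: [6]; color 6: [2].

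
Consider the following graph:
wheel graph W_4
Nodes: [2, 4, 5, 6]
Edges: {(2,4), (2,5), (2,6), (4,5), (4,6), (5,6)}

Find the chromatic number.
Clique number ω(G) = 4 (lower bound: χ ≥ ω).
The clique on [2, 4, 5, 6] has size 4, forcing χ ≥ 4, and the coloring below uses 4 colors, so χ(G) = 4.
A valid 4-coloring: color 1: [6]; color 2: [2]; color 3: [5]; color 4: [4].

χ(G) = 4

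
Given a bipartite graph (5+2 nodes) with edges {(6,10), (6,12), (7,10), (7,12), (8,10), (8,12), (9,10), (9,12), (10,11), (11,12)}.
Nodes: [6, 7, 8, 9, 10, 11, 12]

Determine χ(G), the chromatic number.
χ(G) = 2

Clique number ω(G) = 2 (lower bound: χ ≥ ω).
The graph is bipartite (no odd cycle), so 2 colors suffice: χ(G) = 2.
A valid 2-coloring: color 1: [10, 12]; color 2: [6, 7, 8, 9, 11].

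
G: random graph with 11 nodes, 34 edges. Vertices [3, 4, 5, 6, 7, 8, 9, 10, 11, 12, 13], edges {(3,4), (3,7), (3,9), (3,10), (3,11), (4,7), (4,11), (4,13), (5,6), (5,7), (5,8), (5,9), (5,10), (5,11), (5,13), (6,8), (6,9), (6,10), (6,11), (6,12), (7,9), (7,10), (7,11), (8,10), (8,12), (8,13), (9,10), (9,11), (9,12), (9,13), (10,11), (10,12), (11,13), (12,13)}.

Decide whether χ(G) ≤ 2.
No, G is not 2-colorable

The clique on vertices [3, 7, 9, 10, 11] has size 5 > 2, so it alone needs 5 colors.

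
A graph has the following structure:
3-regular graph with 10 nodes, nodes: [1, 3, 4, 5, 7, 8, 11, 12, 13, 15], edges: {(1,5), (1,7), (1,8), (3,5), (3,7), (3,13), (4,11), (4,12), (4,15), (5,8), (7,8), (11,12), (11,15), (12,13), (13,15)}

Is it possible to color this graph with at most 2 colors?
No, G is not 2-colorable

The clique on vertices [1, 5, 8] has size 3 > 2, so it alone needs 3 colors.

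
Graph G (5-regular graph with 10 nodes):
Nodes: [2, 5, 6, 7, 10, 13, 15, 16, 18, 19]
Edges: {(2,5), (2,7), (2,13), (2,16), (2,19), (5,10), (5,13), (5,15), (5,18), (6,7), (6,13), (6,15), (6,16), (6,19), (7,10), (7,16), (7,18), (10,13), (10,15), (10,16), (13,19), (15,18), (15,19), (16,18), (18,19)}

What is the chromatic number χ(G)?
Clique number ω(G) = 3 (lower bound: χ ≥ ω).
The clique on [2, 7, 16] has size 3, forcing χ ≥ 3, and the coloring below uses 3 colors, so χ(G) = 3.
A valid 3-coloring: color 1: [2, 6, 10, 18]; color 2: [13, 15, 16]; color 3: [5, 7, 19].

χ(G) = 3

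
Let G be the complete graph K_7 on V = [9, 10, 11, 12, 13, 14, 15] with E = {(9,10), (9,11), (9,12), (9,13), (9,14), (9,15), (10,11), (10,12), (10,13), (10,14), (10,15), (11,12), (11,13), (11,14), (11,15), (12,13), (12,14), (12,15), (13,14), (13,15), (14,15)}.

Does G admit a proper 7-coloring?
Yes, G is 7-colorable

A valid 7-coloring: color 1: [9]; color 2: [12]; color 3: [10]; color 4: [15]; color 5: [11]; color 6: [13]; color 7: [14].
(χ(G) = 7 ≤ 7.)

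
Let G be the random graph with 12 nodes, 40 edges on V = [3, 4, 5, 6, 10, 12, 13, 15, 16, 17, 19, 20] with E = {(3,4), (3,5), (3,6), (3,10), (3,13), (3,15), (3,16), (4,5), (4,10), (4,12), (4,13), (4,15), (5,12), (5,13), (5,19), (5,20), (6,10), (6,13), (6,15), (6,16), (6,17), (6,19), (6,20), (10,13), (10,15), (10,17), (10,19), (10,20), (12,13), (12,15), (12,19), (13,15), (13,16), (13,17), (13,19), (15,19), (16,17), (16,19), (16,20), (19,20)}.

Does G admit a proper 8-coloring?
A valid 8-coloring: color 1: [13, 20]; color 2: [10, 12, 16]; color 3: [3, 17, 19]; color 4: [4, 6]; color 5: [5, 15].
(χ(G) = 5 ≤ 8.)

Yes, G is 8-colorable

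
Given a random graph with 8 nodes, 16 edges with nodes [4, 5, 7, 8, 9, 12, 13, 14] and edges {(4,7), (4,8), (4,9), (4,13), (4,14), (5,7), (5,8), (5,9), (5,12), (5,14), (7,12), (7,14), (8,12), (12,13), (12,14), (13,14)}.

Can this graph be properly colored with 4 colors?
Yes, G is 4-colorable

A valid 4-coloring: color 1: [4, 5]; color 2: [8, 9, 14]; color 3: [12]; color 4: [7, 13].
(χ(G) = 4 ≤ 4.)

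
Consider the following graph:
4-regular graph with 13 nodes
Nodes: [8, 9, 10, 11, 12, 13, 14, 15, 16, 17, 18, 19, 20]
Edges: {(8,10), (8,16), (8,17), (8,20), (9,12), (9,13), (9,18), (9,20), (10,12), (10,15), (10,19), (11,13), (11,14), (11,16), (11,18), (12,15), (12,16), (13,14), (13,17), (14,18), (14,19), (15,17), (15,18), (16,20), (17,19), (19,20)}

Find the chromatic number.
χ(G) = 3

Clique number ω(G) = 3 (lower bound: χ ≥ ω).
The clique on [8, 16, 20] has size 3, forcing χ ≥ 3, and the coloring below uses 3 colors, so χ(G) = 3.
A valid 3-coloring: color 1: [12, 14, 17, 20]; color 2: [8, 9, 11, 15, 19]; color 3: [10, 13, 16, 18].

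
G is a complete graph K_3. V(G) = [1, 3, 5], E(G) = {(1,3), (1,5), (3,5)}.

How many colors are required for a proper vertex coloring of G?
χ(G) = 3

Clique number ω(G) = 3 (lower bound: χ ≥ ω).
The clique on [1, 3, 5] has size 3, forcing χ ≥ 3, and the coloring below uses 3 colors, so χ(G) = 3.
A valid 3-coloring: color 1: [1]; color 2: [5]; color 3: [3].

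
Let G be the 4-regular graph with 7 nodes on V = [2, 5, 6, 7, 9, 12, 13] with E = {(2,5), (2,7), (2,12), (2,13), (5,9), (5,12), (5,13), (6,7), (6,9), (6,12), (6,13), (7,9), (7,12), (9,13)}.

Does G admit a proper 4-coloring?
A valid 4-coloring: color 1: [7, 13]; color 2: [9, 12]; color 3: [5, 6]; color 4: [2].
(χ(G) = 4 ≤ 4.)

Yes, G is 4-colorable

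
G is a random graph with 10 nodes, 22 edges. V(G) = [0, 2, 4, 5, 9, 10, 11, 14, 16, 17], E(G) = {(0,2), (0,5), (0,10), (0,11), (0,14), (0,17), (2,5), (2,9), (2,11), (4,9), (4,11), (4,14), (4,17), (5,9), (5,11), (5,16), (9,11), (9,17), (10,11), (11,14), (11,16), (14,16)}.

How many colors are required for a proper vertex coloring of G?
Clique number ω(G) = 4 (lower bound: χ ≥ ω).
The clique on [0, 2, 5, 11] has size 4, forcing χ ≥ 4, and the coloring below uses 4 colors, so χ(G) = 4.
A valid 4-coloring: color 1: [11, 17]; color 2: [0, 9, 16]; color 3: [4, 5, 10]; color 4: [2, 14].

χ(G) = 4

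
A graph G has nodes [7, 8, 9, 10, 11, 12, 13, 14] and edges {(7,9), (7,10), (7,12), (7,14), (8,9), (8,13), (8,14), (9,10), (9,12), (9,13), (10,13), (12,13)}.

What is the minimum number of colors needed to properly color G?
χ(G) = 3

Clique number ω(G) = 3 (lower bound: χ ≥ ω).
The clique on [8, 9, 13] has size 3, forcing χ ≥ 3, and the coloring below uses 3 colors, so χ(G) = 3.
A valid 3-coloring: color 1: [9, 11, 14]; color 2: [7, 13]; color 3: [8, 10, 12].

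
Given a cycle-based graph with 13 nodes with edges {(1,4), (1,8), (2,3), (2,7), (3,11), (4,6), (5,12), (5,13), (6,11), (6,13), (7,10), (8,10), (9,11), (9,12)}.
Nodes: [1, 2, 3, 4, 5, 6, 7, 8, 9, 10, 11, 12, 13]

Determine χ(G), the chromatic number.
Clique number ω(G) = 2 (lower bound: χ ≥ ω).
Odd cycle [2, 3, 11, 6, 4, 1, 8, 10, 7] needs 3 colors (χ ≥ 3).
The coloring below uses 3 colors, so χ(G) = 3.
A valid 3-coloring: color 1: [2, 4, 10, 11, 12, 13]; color 2: [1, 3, 5, 6, 7, 9]; color 3: [8].

χ(G) = 3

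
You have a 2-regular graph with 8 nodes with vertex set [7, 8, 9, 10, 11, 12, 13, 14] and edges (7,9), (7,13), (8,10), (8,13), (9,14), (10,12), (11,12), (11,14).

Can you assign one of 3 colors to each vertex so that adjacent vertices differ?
A valid 3-coloring: color 1: [9, 10, 11, 13]; color 2: [7, 8, 12, 14].
(χ(G) = 2 ≤ 3.)

Yes, G is 3-colorable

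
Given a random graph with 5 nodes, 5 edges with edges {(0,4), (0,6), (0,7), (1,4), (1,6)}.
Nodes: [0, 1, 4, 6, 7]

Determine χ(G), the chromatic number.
Clique number ω(G) = 2 (lower bound: χ ≥ ω).
The graph is bipartite (no odd cycle), so 2 colors suffice: χ(G) = 2.
A valid 2-coloring: color 1: [0, 1]; color 2: [4, 6, 7].

χ(G) = 2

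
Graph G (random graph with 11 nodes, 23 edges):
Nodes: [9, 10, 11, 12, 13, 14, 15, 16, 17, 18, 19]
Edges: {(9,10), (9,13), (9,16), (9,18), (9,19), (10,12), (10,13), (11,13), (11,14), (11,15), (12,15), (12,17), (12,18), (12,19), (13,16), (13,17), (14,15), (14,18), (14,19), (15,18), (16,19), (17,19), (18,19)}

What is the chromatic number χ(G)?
χ(G) = 3

Clique number ω(G) = 3 (lower bound: χ ≥ ω).
The clique on [9, 10, 13] has size 3, forcing χ ≥ 3, and the coloring below uses 3 colors, so χ(G) = 3.
A valid 3-coloring: color 1: [13, 15, 19]; color 2: [9, 12, 14]; color 3: [10, 11, 16, 17, 18].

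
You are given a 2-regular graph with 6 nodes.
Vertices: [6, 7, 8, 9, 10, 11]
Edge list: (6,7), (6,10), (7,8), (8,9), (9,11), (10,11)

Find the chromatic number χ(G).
χ(G) = 2

Clique number ω(G) = 2 (lower bound: χ ≥ ω).
The graph is bipartite (no odd cycle), so 2 colors suffice: χ(G) = 2.
A valid 2-coloring: color 1: [6, 8, 11]; color 2: [7, 9, 10].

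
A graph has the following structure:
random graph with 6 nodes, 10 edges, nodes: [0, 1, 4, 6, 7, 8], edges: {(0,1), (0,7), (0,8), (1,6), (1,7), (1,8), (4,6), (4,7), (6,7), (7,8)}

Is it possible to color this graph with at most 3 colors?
No, G is not 3-colorable

The clique on vertices [0, 1, 7, 8] has size 4 > 3, so it alone needs 4 colors.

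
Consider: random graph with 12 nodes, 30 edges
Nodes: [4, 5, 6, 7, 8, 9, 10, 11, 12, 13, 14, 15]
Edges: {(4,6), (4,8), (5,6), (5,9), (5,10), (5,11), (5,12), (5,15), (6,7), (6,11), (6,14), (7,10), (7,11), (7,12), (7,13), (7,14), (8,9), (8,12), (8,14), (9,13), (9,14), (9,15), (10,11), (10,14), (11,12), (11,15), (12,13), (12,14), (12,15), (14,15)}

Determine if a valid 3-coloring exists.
The clique on vertices [5, 11, 12, 15] has size 4 > 3, so it alone needs 4 colors.

No, G is not 3-colorable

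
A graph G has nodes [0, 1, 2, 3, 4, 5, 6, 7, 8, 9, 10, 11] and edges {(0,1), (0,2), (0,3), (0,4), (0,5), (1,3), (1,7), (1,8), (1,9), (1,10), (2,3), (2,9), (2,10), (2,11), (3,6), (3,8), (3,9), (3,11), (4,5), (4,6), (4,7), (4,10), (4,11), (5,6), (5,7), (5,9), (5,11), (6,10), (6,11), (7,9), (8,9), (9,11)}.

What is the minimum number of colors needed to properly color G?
χ(G) = 4

Clique number ω(G) = 4 (lower bound: χ ≥ ω).
The clique on [1, 3, 8, 9] has size 4, forcing χ ≥ 4, and the coloring below uses 4 colors, so χ(G) = 4.
A valid 4-coloring: color 1: [3, 5, 10]; color 2: [4, 9]; color 3: [0, 7, 8, 11]; color 4: [1, 2, 6].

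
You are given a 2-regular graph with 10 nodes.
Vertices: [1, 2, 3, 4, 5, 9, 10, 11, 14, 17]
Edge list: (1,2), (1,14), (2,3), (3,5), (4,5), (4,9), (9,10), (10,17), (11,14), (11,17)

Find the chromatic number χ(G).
χ(G) = 2

Clique number ω(G) = 2 (lower bound: χ ≥ ω).
The graph is bipartite (no odd cycle), so 2 colors suffice: χ(G) = 2.
A valid 2-coloring: color 1: [1, 3, 4, 10, 11]; color 2: [2, 5, 9, 14, 17].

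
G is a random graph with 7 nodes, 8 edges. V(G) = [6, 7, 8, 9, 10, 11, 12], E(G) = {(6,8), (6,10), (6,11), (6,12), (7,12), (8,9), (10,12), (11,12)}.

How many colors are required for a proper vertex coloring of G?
Clique number ω(G) = 3 (lower bound: χ ≥ ω).
The clique on [6, 10, 12] has size 3, forcing χ ≥ 3, and the coloring below uses 3 colors, so χ(G) = 3.
A valid 3-coloring: color 1: [8, 12]; color 2: [6, 7, 9]; color 3: [10, 11].

χ(G) = 3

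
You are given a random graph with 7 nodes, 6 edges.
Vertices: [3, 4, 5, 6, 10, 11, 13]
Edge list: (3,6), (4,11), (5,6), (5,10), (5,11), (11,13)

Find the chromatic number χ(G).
χ(G) = 2

Clique number ω(G) = 2 (lower bound: χ ≥ ω).
The graph is bipartite (no odd cycle), so 2 colors suffice: χ(G) = 2.
A valid 2-coloring: color 1: [6, 10, 11]; color 2: [3, 4, 5, 13].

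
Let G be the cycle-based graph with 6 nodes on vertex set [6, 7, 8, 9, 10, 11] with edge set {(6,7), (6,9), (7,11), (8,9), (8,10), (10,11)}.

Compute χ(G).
χ(G) = 2

Clique number ω(G) = 2 (lower bound: χ ≥ ω).
The graph is bipartite (no odd cycle), so 2 colors suffice: χ(G) = 2.
A valid 2-coloring: color 1: [6, 8, 11]; color 2: [7, 9, 10].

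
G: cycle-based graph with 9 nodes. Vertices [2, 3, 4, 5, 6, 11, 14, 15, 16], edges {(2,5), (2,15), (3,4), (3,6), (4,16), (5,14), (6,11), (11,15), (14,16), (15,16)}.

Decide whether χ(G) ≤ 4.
A valid 4-coloring: color 1: [2, 3, 11, 16]; color 2: [4, 6, 14, 15]; color 3: [5].
(χ(G) = 3 ≤ 4.)

Yes, G is 4-colorable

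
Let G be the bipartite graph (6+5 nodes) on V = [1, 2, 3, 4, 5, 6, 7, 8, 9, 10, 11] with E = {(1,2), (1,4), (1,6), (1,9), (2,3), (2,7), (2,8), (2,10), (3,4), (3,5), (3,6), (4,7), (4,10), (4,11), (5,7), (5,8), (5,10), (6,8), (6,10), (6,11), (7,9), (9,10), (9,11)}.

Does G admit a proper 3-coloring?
Yes, G is 3-colorable

A valid 3-coloring: color 1: [1, 3, 7, 8, 10, 11]; color 2: [2, 4, 5, 6, 9].
(χ(G) = 2 ≤ 3.)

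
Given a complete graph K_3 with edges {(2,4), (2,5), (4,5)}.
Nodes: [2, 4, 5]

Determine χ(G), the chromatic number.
Clique number ω(G) = 3 (lower bound: χ ≥ ω).
The clique on [2, 4, 5] has size 3, forcing χ ≥ 3, and the coloring below uses 3 colors, so χ(G) = 3.
A valid 3-coloring: color 1: [4]; color 2: [2]; color 3: [5].

χ(G) = 3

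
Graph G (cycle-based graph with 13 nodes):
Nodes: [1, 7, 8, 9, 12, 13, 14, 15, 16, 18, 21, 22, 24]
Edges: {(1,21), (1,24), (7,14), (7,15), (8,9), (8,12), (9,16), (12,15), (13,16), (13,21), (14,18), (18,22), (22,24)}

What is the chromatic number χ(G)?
Clique number ω(G) = 2 (lower bound: χ ≥ ω).
Odd cycle [14, 18, 22, 24, 1, 21, 13, 16, 9, 8, 12, 15, 7] needs 3 colors (χ ≥ 3).
The coloring below uses 3 colors, so χ(G) = 3.
A valid 3-coloring: color 1: [1, 9, 13, 14, 15, 22]; color 2: [7, 8, 16, 18, 21, 24]; color 3: [12].

χ(G) = 3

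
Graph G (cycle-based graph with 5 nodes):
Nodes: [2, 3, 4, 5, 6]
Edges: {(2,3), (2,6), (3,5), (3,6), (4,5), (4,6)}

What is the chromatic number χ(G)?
Clique number ω(G) = 3 (lower bound: χ ≥ ω).
The clique on [2, 3, 6] has size 3, forcing χ ≥ 3, and the coloring below uses 3 colors, so χ(G) = 3.
A valid 3-coloring: color 1: [3, 4]; color 2: [5, 6]; color 3: [2].

χ(G) = 3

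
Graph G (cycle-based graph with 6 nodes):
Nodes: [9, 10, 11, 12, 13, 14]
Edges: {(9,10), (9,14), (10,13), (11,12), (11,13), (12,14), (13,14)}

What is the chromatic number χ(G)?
Clique number ω(G) = 2 (lower bound: χ ≥ ω).
The graph is bipartite (no odd cycle), so 2 colors suffice: χ(G) = 2.
A valid 2-coloring: color 1: [9, 12, 13]; color 2: [10, 11, 14].

χ(G) = 2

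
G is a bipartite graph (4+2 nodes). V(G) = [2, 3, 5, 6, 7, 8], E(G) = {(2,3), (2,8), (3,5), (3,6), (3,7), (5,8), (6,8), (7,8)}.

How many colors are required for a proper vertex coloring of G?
χ(G) = 2

Clique number ω(G) = 2 (lower bound: χ ≥ ω).
The graph is bipartite (no odd cycle), so 2 colors suffice: χ(G) = 2.
A valid 2-coloring: color 1: [3, 8]; color 2: [2, 5, 6, 7].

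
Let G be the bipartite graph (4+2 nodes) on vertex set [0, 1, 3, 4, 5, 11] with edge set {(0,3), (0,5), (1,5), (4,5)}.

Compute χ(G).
Clique number ω(G) = 2 (lower bound: χ ≥ ω).
The graph is bipartite (no odd cycle), so 2 colors suffice: χ(G) = 2.
A valid 2-coloring: color 1: [3, 5, 11]; color 2: [0, 1, 4].

χ(G) = 2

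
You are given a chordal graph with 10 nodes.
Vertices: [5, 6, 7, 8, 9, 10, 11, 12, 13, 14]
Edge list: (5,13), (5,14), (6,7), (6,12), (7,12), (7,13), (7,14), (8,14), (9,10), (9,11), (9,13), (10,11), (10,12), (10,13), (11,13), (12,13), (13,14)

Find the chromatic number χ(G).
Clique number ω(G) = 4 (lower bound: χ ≥ ω).
The clique on [9, 10, 11, 13] has size 4, forcing χ ≥ 4, and the coloring below uses 4 colors, so χ(G) = 4.
A valid 4-coloring: color 1: [6, 8, 13]; color 2: [9, 12, 14]; color 3: [5, 7, 10]; color 4: [11].

χ(G) = 4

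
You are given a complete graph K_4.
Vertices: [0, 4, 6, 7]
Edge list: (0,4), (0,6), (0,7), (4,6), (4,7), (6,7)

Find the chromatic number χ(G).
Clique number ω(G) = 4 (lower bound: χ ≥ ω).
The clique on [0, 4, 6, 7] has size 4, forcing χ ≥ 4, and the coloring below uses 4 colors, so χ(G) = 4.
A valid 4-coloring: color 1: [4]; color 2: [0]; color 3: [7]; color 4: [6].

χ(G) = 4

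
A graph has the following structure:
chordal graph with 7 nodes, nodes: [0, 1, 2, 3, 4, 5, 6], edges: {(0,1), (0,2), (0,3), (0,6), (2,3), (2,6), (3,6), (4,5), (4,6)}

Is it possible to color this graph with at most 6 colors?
A valid 6-coloring: color 1: [1, 5, 6]; color 2: [0, 4]; color 3: [2]; color 4: [3].
(χ(G) = 4 ≤ 6.)

Yes, G is 6-colorable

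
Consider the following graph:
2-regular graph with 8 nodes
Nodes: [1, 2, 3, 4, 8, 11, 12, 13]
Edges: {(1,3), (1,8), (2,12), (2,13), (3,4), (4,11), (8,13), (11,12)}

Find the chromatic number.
Clique number ω(G) = 2 (lower bound: χ ≥ ω).
The graph is bipartite (no odd cycle), so 2 colors suffice: χ(G) = 2.
A valid 2-coloring: color 1: [1, 4, 12, 13]; color 2: [2, 3, 8, 11].

χ(G) = 2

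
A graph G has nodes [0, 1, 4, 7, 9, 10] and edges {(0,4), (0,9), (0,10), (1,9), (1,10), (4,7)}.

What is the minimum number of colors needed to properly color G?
χ(G) = 2

Clique number ω(G) = 2 (lower bound: χ ≥ ω).
The graph is bipartite (no odd cycle), so 2 colors suffice: χ(G) = 2.
A valid 2-coloring: color 1: [0, 1, 7]; color 2: [4, 9, 10].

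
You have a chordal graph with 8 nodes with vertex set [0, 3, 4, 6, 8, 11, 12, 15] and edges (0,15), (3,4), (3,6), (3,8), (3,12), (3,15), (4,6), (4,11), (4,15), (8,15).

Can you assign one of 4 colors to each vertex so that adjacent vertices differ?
A valid 4-coloring: color 1: [0, 3, 11]; color 2: [6, 12, 15]; color 3: [4, 8].
(χ(G) = 3 ≤ 4.)

Yes, G is 4-colorable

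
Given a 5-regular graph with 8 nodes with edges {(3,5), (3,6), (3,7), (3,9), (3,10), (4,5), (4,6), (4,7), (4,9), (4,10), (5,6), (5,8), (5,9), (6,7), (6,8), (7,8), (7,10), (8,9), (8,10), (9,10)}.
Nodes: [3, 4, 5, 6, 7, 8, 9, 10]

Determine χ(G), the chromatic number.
Clique number ω(G) = 3 (lower bound: χ ≥ ω).
Odd cycle [7, 6, 5, 9, 10] needs 3 colors (χ ≥ 3).
Vertex 3 is adjacent to every vertex of [5, 6, 7, 9, 10], which already need 3 colors among themselves, so 3 needs a new color (χ ≥ 4).
The coloring below uses 4 colors, so χ(G) = 4.
A valid 4-coloring: color 1: [6, 9]; color 2: [3, 4, 8]; color 3: [5, 7]; color 4: [10].

χ(G) = 4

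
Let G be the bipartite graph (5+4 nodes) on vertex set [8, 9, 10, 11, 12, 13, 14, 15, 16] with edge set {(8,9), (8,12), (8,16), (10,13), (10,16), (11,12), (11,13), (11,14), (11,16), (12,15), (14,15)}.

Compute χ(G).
Clique number ω(G) = 2 (lower bound: χ ≥ ω).
The graph is bipartite (no odd cycle), so 2 colors suffice: χ(G) = 2.
A valid 2-coloring: color 1: [8, 10, 11, 15]; color 2: [9, 12, 13, 14, 16].

χ(G) = 2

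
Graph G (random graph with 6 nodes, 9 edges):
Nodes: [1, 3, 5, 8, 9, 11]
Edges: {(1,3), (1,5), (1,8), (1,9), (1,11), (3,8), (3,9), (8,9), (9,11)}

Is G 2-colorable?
No, G is not 2-colorable

The clique on vertices [1, 3, 8, 9] has size 4 > 2, so it alone needs 4 colors.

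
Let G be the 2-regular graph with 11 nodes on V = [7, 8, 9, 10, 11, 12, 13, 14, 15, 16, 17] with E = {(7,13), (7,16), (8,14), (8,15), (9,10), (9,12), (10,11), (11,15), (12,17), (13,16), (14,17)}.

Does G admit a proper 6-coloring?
Yes, G is 6-colorable

A valid 6-coloring: color 1: [7, 10, 12, 14, 15]; color 2: [8, 9, 11, 16, 17]; color 3: [13].
(χ(G) = 3 ≤ 6.)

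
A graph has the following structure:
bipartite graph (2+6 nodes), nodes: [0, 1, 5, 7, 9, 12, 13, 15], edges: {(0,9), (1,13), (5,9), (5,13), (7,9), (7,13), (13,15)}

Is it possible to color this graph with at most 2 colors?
Yes, G is 2-colorable

A valid 2-coloring: color 1: [9, 12, 13]; color 2: [0, 1, 5, 7, 15].
(χ(G) = 2 ≤ 2.)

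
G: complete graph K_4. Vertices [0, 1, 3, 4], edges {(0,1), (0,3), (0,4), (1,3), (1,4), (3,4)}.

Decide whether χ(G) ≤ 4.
A valid 4-coloring: color 1: [3]; color 2: [0]; color 3: [4]; color 4: [1].
(χ(G) = 4 ≤ 4.)

Yes, G is 4-colorable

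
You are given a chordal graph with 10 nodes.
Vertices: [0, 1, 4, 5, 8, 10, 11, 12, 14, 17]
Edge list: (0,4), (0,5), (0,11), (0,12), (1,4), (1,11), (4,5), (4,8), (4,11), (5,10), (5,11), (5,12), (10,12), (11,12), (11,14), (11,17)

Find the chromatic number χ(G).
Clique number ω(G) = 4 (lower bound: χ ≥ ω).
The clique on [0, 5, 11, 12] has size 4, forcing χ ≥ 4, and the coloring below uses 4 colors, so χ(G) = 4.
A valid 4-coloring: color 1: [8, 10, 11]; color 2: [1, 5, 14, 17]; color 3: [4, 12]; color 4: [0].

χ(G) = 4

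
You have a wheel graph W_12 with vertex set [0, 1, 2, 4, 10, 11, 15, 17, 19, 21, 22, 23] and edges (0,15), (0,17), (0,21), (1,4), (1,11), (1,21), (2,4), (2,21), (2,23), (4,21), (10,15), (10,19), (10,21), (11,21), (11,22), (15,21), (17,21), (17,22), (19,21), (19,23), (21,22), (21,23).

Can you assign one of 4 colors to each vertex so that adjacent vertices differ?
A valid 4-coloring: color 1: [21]; color 2: [0, 1, 2, 10, 22]; color 3: [4, 11, 15, 17, 23]; color 4: [19].
(χ(G) = 4 ≤ 4.)

Yes, G is 4-colorable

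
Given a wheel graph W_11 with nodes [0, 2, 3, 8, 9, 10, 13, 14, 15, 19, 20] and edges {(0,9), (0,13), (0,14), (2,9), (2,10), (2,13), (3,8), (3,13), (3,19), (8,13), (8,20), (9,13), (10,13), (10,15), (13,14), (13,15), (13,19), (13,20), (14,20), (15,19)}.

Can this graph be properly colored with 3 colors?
A valid 3-coloring: color 1: [13]; color 2: [0, 2, 3, 15, 20]; color 3: [8, 9, 10, 14, 19].
(χ(G) = 3 ≤ 3.)

Yes, G is 3-colorable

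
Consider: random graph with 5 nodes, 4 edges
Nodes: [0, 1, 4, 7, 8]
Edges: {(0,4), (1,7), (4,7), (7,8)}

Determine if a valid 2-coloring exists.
Yes, G is 2-colorable

A valid 2-coloring: color 1: [0, 7]; color 2: [1, 4, 8].
(χ(G) = 2 ≤ 2.)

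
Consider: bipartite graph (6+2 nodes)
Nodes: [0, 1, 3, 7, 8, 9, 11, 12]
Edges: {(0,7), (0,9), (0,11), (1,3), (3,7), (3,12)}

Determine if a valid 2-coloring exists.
Yes, G is 2-colorable

A valid 2-coloring: color 1: [0, 3, 8]; color 2: [1, 7, 9, 11, 12].
(χ(G) = 2 ≤ 2.)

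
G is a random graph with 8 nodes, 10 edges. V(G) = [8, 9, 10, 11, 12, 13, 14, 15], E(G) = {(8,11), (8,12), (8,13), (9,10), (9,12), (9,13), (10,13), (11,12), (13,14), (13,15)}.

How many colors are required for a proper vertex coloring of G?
Clique number ω(G) = 3 (lower bound: χ ≥ ω).
The clique on [8, 11, 12] has size 3, forcing χ ≥ 3, and the coloring below uses 3 colors, so χ(G) = 3.
A valid 3-coloring: color 1: [11, 13]; color 2: [8, 9, 14, 15]; color 3: [10, 12].

χ(G) = 3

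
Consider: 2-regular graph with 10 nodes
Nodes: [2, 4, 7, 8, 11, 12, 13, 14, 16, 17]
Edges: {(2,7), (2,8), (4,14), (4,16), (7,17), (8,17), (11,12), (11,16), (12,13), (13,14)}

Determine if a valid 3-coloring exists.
Yes, G is 3-colorable

A valid 3-coloring: color 1: [2, 12, 14, 16, 17]; color 2: [4, 7, 8, 11, 13].
(χ(G) = 2 ≤ 3.)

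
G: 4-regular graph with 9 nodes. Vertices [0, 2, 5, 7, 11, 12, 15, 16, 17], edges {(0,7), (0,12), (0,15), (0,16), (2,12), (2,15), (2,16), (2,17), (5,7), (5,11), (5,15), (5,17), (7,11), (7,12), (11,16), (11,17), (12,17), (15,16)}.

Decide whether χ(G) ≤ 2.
No, G is not 2-colorable

The clique on vertices [0, 15, 16] has size 3 > 2, so it alone needs 3 colors.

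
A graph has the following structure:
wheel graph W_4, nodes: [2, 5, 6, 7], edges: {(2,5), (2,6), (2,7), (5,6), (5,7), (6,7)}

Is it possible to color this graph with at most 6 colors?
Yes, G is 6-colorable

A valid 6-coloring: color 1: [6]; color 2: [7]; color 3: [5]; color 4: [2].
(χ(G) = 4 ≤ 6.)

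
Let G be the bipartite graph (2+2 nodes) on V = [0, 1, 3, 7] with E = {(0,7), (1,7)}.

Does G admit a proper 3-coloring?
A valid 3-coloring: color 1: [3, 7]; color 2: [0, 1].
(χ(G) = 2 ≤ 3.)

Yes, G is 3-colorable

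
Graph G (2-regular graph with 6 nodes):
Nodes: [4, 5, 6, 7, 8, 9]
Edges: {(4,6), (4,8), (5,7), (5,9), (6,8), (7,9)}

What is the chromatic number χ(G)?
χ(G) = 3

Clique number ω(G) = 3 (lower bound: χ ≥ ω).
The clique on [5, 7, 9] has size 3, forcing χ ≥ 3, and the coloring below uses 3 colors, so χ(G) = 3.
A valid 3-coloring: color 1: [5, 6]; color 2: [4, 7]; color 3: [8, 9].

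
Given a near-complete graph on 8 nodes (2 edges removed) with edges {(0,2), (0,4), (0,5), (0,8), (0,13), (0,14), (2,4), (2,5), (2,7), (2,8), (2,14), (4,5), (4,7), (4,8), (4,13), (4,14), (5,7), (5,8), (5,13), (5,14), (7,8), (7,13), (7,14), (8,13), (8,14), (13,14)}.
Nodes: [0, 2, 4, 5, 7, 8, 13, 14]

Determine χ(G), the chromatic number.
Clique number ω(G) = 6 (lower bound: χ ≥ ω).
The clique on [0, 2, 4, 5, 8, 14] has size 6, forcing χ ≥ 6, and the coloring below uses 6 colors, so χ(G) = 6.
A valid 6-coloring: color 1: [4]; color 2: [14]; color 3: [8]; color 4: [5]; color 5: [0, 7]; color 6: [2, 13].

χ(G) = 6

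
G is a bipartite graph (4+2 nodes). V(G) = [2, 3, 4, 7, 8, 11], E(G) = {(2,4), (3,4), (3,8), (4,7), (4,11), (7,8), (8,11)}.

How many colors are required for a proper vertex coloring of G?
Clique number ω(G) = 2 (lower bound: χ ≥ ω).
The graph is bipartite (no odd cycle), so 2 colors suffice: χ(G) = 2.
A valid 2-coloring: color 1: [4, 8]; color 2: [2, 3, 7, 11].

χ(G) = 2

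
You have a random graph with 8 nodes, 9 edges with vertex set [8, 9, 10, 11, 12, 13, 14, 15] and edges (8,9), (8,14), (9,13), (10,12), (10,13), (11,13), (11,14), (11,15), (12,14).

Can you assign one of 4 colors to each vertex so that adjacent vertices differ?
A valid 4-coloring: color 1: [13, 14, 15]; color 2: [9, 11, 12]; color 3: [8, 10].
(χ(G) = 3 ≤ 4.)

Yes, G is 4-colorable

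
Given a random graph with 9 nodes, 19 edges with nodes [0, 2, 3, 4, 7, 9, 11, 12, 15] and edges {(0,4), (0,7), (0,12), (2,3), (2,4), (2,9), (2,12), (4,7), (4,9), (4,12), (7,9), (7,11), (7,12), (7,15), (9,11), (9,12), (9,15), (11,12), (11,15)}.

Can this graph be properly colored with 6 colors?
Yes, G is 6-colorable

A valid 6-coloring: color 1: [3, 12, 15]; color 2: [0, 9]; color 3: [2, 7]; color 4: [4, 11].
(χ(G) = 4 ≤ 6.)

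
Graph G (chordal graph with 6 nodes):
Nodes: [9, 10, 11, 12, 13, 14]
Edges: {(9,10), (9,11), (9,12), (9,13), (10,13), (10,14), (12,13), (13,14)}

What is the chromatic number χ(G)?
Clique number ω(G) = 3 (lower bound: χ ≥ ω).
The clique on [9, 10, 13] has size 3, forcing χ ≥ 3, and the coloring below uses 3 colors, so χ(G) = 3.
A valid 3-coloring: color 1: [11, 13]; color 2: [9, 14]; color 3: [10, 12].

χ(G) = 3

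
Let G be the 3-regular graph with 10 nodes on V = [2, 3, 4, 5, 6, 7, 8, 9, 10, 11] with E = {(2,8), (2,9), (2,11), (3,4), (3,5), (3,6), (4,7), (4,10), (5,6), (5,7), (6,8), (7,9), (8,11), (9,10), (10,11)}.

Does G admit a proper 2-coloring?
No, G is not 2-colorable

The clique on vertices [2, 8, 11] has size 3 > 2, so it alone needs 3 colors.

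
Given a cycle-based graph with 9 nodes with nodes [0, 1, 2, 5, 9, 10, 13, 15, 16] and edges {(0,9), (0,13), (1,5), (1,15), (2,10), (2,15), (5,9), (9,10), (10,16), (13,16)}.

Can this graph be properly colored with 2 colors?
Odd cycle [0, 13, 16, 10, 9] needs 3 colors (χ ≥ 3).
Hence χ(G) ≥ 3 > 2, so no proper 2-coloring exists.

No, G is not 2-colorable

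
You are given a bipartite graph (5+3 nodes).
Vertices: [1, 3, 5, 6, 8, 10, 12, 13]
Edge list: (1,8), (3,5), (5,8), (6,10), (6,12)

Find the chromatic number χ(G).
Clique number ω(G) = 2 (lower bound: χ ≥ ω).
The graph is bipartite (no odd cycle), so 2 colors suffice: χ(G) = 2.
A valid 2-coloring: color 1: [1, 5, 6, 13]; color 2: [3, 8, 10, 12].

χ(G) = 2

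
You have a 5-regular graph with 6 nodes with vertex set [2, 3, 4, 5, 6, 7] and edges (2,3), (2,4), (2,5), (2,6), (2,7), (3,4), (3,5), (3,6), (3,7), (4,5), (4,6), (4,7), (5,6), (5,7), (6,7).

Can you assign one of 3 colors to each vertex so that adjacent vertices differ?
No, G is not 3-colorable

The clique on vertices [2, 3, 4, 5, 6, 7] has size 6 > 3, so it alone needs 6 colors.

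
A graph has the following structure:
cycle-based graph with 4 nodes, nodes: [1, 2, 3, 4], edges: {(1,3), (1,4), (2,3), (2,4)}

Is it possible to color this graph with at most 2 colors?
A valid 2-coloring: color 1: [3, 4]; color 2: [1, 2].
(χ(G) = 2 ≤ 2.)

Yes, G is 2-colorable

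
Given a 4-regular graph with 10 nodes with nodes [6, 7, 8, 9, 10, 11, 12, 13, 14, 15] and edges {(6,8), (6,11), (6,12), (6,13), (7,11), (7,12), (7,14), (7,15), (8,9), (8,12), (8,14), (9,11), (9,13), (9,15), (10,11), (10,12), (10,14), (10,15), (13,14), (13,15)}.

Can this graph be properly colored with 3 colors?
A valid 3-coloring: color 1: [6, 9, 14]; color 2: [7, 8, 10, 13]; color 3: [11, 12, 15].
(χ(G) = 3 ≤ 3.)

Yes, G is 3-colorable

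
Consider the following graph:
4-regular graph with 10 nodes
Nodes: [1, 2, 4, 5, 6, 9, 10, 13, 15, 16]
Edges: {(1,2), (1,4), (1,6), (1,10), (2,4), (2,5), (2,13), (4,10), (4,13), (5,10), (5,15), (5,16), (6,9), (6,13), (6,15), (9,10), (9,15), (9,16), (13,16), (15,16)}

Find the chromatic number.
Clique number ω(G) = 3 (lower bound: χ ≥ ω).
The clique on [1, 2, 4] has size 3, forcing χ ≥ 3, and the coloring below uses 3 colors, so χ(G) = 3.
A valid 3-coloring: color 1: [1, 5, 9, 13]; color 2: [2, 10, 15]; color 3: [4, 6, 16].

χ(G) = 3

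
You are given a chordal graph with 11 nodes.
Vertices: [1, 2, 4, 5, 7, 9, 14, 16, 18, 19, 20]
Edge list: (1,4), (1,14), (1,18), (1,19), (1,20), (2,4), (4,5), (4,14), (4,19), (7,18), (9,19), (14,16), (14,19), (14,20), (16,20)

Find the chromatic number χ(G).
χ(G) = 4

Clique number ω(G) = 4 (lower bound: χ ≥ ω).
The clique on [1, 4, 14, 19] has size 4, forcing χ ≥ 4, and the coloring below uses 4 colors, so χ(G) = 4.
A valid 4-coloring: color 1: [2, 5, 9, 14, 18]; color 2: [1, 7, 16]; color 3: [4, 20]; color 4: [19].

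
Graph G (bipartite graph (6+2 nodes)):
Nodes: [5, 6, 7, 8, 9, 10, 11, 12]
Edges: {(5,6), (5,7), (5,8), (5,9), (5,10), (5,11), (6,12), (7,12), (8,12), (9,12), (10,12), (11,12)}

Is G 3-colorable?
Yes, G is 3-colorable

A valid 3-coloring: color 1: [5, 12]; color 2: [6, 7, 8, 9, 10, 11].
(χ(G) = 2 ≤ 3.)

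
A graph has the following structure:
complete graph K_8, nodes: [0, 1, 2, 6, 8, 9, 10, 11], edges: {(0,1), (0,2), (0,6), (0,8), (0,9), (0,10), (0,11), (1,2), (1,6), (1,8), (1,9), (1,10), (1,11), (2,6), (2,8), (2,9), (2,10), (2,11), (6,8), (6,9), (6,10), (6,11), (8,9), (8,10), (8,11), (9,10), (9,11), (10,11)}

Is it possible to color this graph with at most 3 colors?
The clique on vertices [0, 1, 2, 6, 8, 9, 10, 11] has size 8 > 3, so it alone needs 8 colors.

No, G is not 3-colorable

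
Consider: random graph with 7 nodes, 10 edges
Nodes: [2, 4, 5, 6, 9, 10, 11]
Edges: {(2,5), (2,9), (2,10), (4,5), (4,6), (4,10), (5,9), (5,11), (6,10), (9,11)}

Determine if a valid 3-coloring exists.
Yes, G is 3-colorable

A valid 3-coloring: color 1: [5, 10]; color 2: [4, 9]; color 3: [2, 6, 11].
(χ(G) = 3 ≤ 3.)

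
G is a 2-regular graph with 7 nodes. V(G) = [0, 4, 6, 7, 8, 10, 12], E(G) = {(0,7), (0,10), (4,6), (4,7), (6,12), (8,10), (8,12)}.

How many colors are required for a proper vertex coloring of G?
Clique number ω(G) = 2 (lower bound: χ ≥ ω).
Odd cycle [10, 8, 12, 6, 4, 7, 0] needs 3 colors (χ ≥ 3).
The coloring below uses 3 colors, so χ(G) = 3.
A valid 3-coloring: color 1: [7, 10, 12]; color 2: [0, 6, 8]; color 3: [4].

χ(G) = 3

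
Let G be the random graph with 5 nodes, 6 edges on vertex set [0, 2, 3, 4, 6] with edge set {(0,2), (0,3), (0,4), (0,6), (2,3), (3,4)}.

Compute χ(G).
Clique number ω(G) = 3 (lower bound: χ ≥ ω).
The clique on [0, 2, 3] has size 3, forcing χ ≥ 3, and the coloring below uses 3 colors, so χ(G) = 3.
A valid 3-coloring: color 1: [0]; color 2: [3, 6]; color 3: [2, 4].

χ(G) = 3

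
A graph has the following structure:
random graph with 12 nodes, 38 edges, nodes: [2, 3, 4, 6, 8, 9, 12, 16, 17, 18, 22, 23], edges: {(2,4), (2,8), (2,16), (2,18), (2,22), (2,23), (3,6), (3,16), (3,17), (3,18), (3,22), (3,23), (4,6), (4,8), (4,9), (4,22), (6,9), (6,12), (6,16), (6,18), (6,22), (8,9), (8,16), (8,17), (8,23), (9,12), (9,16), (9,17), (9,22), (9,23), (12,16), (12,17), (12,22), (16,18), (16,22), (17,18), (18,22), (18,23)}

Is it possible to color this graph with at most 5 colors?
Yes, G is 5-colorable

A valid 5-coloring: color 1: [8, 22]; color 2: [4, 16, 17, 23]; color 3: [9, 18]; color 4: [2, 6]; color 5: [3, 12].
(χ(G) = 5 ≤ 5.)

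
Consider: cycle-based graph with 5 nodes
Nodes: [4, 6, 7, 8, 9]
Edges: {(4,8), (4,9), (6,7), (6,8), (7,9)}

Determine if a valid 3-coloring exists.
Yes, G is 3-colorable

A valid 3-coloring: color 1: [4, 6]; color 2: [7, 8]; color 3: [9].
(χ(G) = 3 ≤ 3.)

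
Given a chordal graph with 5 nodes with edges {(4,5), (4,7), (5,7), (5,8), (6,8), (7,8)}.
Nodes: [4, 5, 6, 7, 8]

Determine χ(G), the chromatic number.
Clique number ω(G) = 3 (lower bound: χ ≥ ω).
The clique on [5, 7, 8] has size 3, forcing χ ≥ 3, and the coloring below uses 3 colors, so χ(G) = 3.
A valid 3-coloring: color 1: [4, 8]; color 2: [6, 7]; color 3: [5].

χ(G) = 3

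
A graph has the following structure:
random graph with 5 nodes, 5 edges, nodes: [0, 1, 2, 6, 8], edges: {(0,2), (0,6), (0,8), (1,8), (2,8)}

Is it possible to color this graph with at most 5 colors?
Yes, G is 5-colorable

A valid 5-coloring: color 1: [0, 1]; color 2: [6, 8]; color 3: [2].
(χ(G) = 3 ≤ 5.)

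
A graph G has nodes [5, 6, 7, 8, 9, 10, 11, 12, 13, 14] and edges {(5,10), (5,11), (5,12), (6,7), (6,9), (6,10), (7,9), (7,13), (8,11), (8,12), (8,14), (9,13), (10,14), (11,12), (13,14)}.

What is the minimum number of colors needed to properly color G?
χ(G) = 3

Clique number ω(G) = 3 (lower bound: χ ≥ ω).
The clique on [5, 11, 12] has size 3, forcing χ ≥ 3, and the coloring below uses 3 colors, so χ(G) = 3.
A valid 3-coloring: color 1: [5, 6, 8, 13]; color 2: [7, 10, 12]; color 3: [9, 11, 14].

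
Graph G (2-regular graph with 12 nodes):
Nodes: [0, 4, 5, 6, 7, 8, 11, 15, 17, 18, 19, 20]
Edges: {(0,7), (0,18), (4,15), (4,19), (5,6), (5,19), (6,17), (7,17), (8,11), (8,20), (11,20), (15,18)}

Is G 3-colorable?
Yes, G is 3-colorable

A valid 3-coloring: color 1: [0, 6, 11, 15, 19]; color 2: [4, 5, 8, 17, 18]; color 3: [7, 20].
(χ(G) = 3 ≤ 3.)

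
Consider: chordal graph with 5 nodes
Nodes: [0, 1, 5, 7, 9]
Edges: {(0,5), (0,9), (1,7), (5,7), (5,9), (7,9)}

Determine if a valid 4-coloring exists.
A valid 4-coloring: color 1: [1, 9]; color 2: [0, 7]; color 3: [5].
(χ(G) = 3 ≤ 4.)

Yes, G is 4-colorable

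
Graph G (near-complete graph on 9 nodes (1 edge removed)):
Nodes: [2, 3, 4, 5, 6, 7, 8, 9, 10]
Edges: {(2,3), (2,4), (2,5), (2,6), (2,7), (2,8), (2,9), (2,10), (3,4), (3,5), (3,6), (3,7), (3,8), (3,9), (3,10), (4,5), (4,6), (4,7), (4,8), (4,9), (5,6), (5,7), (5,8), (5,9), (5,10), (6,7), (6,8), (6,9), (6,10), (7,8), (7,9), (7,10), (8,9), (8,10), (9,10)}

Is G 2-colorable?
The clique on vertices [2, 3, 5, 6, 7, 8, 9, 10] has size 8 > 2, so it alone needs 8 colors.

No, G is not 2-colorable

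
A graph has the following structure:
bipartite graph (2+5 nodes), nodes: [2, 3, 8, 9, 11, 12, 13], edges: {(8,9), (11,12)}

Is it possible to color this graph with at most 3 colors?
A valid 3-coloring: color 1: [2, 3, 9, 11, 13]; color 2: [8, 12].
(χ(G) = 2 ≤ 3.)

Yes, G is 3-colorable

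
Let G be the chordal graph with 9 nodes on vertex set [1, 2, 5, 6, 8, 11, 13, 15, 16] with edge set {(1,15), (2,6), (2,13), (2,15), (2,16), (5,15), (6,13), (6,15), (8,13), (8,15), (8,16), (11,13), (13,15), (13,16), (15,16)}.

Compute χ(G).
Clique number ω(G) = 4 (lower bound: χ ≥ ω).
The clique on [8, 13, 15, 16] has size 4, forcing χ ≥ 4, and the coloring below uses 4 colors, so χ(G) = 4.
A valid 4-coloring: color 1: [11, 15]; color 2: [1, 5, 13]; color 3: [6, 16]; color 4: [2, 8].

χ(G) = 4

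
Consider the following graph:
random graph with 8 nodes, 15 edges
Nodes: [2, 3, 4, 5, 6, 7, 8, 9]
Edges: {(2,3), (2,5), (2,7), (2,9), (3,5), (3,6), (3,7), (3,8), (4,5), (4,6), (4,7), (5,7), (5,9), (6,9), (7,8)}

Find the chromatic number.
χ(G) = 4

Clique number ω(G) = 4 (lower bound: χ ≥ ω).
The clique on [2, 3, 5, 7] has size 4, forcing χ ≥ 4, and the coloring below uses 4 colors, so χ(G) = 4.
A valid 4-coloring: color 1: [3, 4, 9]; color 2: [6, 7]; color 3: [5, 8]; color 4: [2].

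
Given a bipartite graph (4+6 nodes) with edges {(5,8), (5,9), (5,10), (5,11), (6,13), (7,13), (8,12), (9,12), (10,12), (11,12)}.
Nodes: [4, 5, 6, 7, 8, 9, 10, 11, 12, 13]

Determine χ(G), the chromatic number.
Clique number ω(G) = 2 (lower bound: χ ≥ ω).
The graph is bipartite (no odd cycle), so 2 colors suffice: χ(G) = 2.
A valid 2-coloring: color 1: [4, 5, 12, 13]; color 2: [6, 7, 8, 9, 10, 11].

χ(G) = 2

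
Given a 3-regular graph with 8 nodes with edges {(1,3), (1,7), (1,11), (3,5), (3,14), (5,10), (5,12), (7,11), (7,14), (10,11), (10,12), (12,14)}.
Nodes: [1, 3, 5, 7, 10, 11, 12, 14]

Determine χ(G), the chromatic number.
χ(G) = 3

Clique number ω(G) = 3 (lower bound: χ ≥ ω).
The clique on [1, 7, 11] has size 3, forcing χ ≥ 3, and the coloring below uses 3 colors, so χ(G) = 3.
A valid 3-coloring: color 1: [1, 5, 14]; color 2: [3, 7, 10]; color 3: [11, 12].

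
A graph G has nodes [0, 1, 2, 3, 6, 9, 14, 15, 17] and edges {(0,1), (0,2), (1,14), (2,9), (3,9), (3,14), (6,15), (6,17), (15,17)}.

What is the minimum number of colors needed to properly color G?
χ(G) = 3

Clique number ω(G) = 3 (lower bound: χ ≥ ω).
The clique on [6, 15, 17] has size 3, forcing χ ≥ 3, and the coloring below uses 3 colors, so χ(G) = 3.
A valid 3-coloring: color 1: [1, 2, 3, 6]; color 2: [0, 9, 14, 15]; color 3: [17].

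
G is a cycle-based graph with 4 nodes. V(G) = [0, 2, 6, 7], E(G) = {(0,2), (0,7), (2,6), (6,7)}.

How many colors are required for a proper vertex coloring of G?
χ(G) = 2

Clique number ω(G) = 2 (lower bound: χ ≥ ω).
The graph is bipartite (no odd cycle), so 2 colors suffice: χ(G) = 2.
A valid 2-coloring: color 1: [0, 6]; color 2: [2, 7].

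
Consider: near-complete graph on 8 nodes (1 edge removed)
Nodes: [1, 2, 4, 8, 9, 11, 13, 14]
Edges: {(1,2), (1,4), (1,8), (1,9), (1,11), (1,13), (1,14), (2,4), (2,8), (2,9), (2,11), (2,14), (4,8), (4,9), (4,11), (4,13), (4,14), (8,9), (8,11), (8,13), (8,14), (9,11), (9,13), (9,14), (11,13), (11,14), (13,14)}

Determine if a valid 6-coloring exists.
No, G is not 6-colorable

The clique on vertices [1, 2, 4, 8, 9, 11, 14] has size 7 > 6, so it alone needs 7 colors.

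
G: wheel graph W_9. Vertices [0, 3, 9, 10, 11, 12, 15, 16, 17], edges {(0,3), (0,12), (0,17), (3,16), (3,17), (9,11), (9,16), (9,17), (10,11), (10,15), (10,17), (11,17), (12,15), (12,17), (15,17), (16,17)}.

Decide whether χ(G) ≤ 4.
A valid 4-coloring: color 1: [17]; color 2: [3, 9, 10, 12]; color 3: [0, 11, 15, 16].
(χ(G) = 3 ≤ 4.)

Yes, G is 4-colorable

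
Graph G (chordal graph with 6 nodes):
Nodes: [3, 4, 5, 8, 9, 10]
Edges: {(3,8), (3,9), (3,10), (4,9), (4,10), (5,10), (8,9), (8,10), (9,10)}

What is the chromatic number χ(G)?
χ(G) = 4

Clique number ω(G) = 4 (lower bound: χ ≥ ω).
The clique on [3, 8, 9, 10] has size 4, forcing χ ≥ 4, and the coloring below uses 4 colors, so χ(G) = 4.
A valid 4-coloring: color 1: [10]; color 2: [5, 9]; color 3: [3, 4]; color 4: [8].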